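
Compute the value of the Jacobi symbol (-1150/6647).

Pull out -1: (-1150/6647) = (-1/6647)·(1150/6647). Since 6647 ≡ 3 (mod 4), (-1/6647) = -1. Now have -(1150/6647).
Factor out 2: 1150 = 2·575. Since 6647 ≡ 7 (mod 8), (2/6647) = +1. Now have -(575/6647).
Both 575 ≡ 3 and 6647 ≡ 3 (mod 4), so reciprocity gives (575/6647) = -(6647/575). Reduce: 6647 ≡ 322 (mod 575). Now have (322/575).
Factor out 2: 322 = 2·161. Since 575 ≡ 7 (mod 8), (2/575) = +1. Now have (161/575).
161 ≡ 1 (mod 4), so quadratic reciprocity gives (161/575) = (575/161). Reduce: 575 ≡ 92 (mod 161). Now have (92/161).
Factor out 2: 92 = 2^2·23. Since 161 ≡ 1 (mod 8), (2/161) = +1, and (2/161)^2 = +1. Now have (23/161).
161 ≡ 1 (mod 4), so quadratic reciprocity gives (23/161) = (161/23). Reduce: 161 ≡ 0 (mod 23). Now have (0/23).
The numerator is now 0 with denominator 23 > 1: the symbol is 0.

0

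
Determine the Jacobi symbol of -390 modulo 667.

Pull out -1: (-390 / 667) = (-1 / 667)·(390 / 667). Since 667 ≡ 3 (mod 4), (-1 / 667) = -1. Now have -(390 / 667).
Factor out 2: 390 = 2·195. Since 667 ≡ 3 (mod 8), (2 / 667) = -1. Now have (195 / 667).
Both 195 ≡ 3 and 667 ≡ 3 (mod 4), so reciprocity gives (195 / 667) = -(667 / 195). Reduce: 667 ≡ 82 (mod 195). Now have -(82 / 195).
Factor out 2: 82 = 2·41. Since 195 ≡ 3 (mod 8), (2 / 195) = -1. Now have (41 / 195).
41 ≡ 1 (mod 4), so quadratic reciprocity gives (41 / 195) = (195 / 41). Reduce: 195 ≡ 31 (mod 41). Now have (31 / 41).
41 ≡ 1 (mod 4), so quadratic reciprocity gives (31 / 41) = (41 / 31). Reduce: 41 ≡ 10 (mod 31). Now have (10 / 31).
Factor out 2: 10 = 2·5. Since 31 ≡ 7 (mod 8), (2 / 31) = +1. Now have (5 / 31).
5 ≡ 1 (mod 4), so quadratic reciprocity gives (5 / 31) = (31 / 5). Reduce: 31 ≡ 1 (mod 5). Now have (1 / 5).
(1 / 5) = 1. Collecting the sign factors: 1.

1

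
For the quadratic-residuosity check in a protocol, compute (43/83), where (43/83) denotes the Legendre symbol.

(43/83)
  = -(83/43)    [QR: both ≡ 3 mod 4, sign flips]
  = -(40/43)    [83 ≡ 40 mod 43]
  = (5/43)    [43 ≡ 3 mod 8 ⇒ (2/43)^3 = -1]
  = (43/5)    [QR: 5 ≡ 1 mod 4, sign kept]
  = (3/5)    [43 ≡ 3 mod 5]
  = (5/3)    [QR: 5 ≡ 1 mod 4, sign kept]
  = (2/3)    [5 ≡ 2 mod 3]
  = -(1/3)    [3 ≡ 3 mod 8 ⇒ (2/3) = -1]
  = -1    [(1/3) = 1]

-1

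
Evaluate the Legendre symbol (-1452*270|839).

-1

By multiplicativity, (-1452·270|839) = (-1452|839)·(270|839).
First factor (-1452|839):
(-1452|839)
  = (226|839)    [-1452 ≡ 226 mod 839]
  = (113|839)    [839 ≡ 7 mod 8 ⇒ (2|839) = +1]
  = (839|113)    [QR: 113 ≡ 1 mod 4, sign kept]
  = (48|113)    [839 ≡ 48 mod 113]
  = (3|113)    [113 ≡ 1 mod 8 ⇒ (2|113)^4 = +1]
  = (113|3)    [QR: 113 ≡ 1 mod 4, sign kept]
  = (2|3)    [113 ≡ 2 mod 3]
  = -(1|3)    [3 ≡ 3 mod 8 ⇒ (2|3) = -1]
  = -1    [(1|3) = 1]
Second factor (270|839):
(270|839)
  = (135|839)    [839 ≡ 7 mod 8 ⇒ (2|839) = +1]
  = -(839|135)    [QR: both ≡ 3 mod 4, sign flips]
  = -(29|135)    [839 ≡ 29 mod 135]
  = -(135|29)    [QR: 29 ≡ 1 mod 4, sign kept]
  = -(19|29)    [135 ≡ 19 mod 29]
  = -(29|19)    [QR: 29 ≡ 1 mod 4, sign kept]
  = -(10|19)    [29 ≡ 10 mod 19]
  = (5|19)    [19 ≡ 3 mod 8 ⇒ (2|19) = -1]
  = (19|5)    [QR: 5 ≡ 1 mod 4, sign kept]
  = (4|5)    [19 ≡ 4 mod 5]
  = (1|5)    [5 ≡ 5 mod 8 ⇒ (2|5)^2 = +1]
  = 1    [(1|5) = 1]
Product: (-1)·(1) = -1.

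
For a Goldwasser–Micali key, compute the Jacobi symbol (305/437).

1

(305/437)
  = (437/305)    [QR: 305 ≡ 1 mod 4, sign kept]
  = (132/305)    [437 ≡ 132 mod 305]
  = (33/305)    [305 ≡ 1 mod 8 ⇒ (2/305)^2 = +1]
  = (305/33)    [QR: 33 ≡ 1 mod 4, sign kept]
  = (8/33)    [305 ≡ 8 mod 33]
  = (1/33)    [33 ≡ 1 mod 8 ⇒ (2/33)^3 = +1]
  = 1    [(1/33) = 1]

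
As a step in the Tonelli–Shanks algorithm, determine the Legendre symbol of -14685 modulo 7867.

1

Pull out -1: (-14685/7867) = (-1/7867)·(14685/7867). Since 7867 ≡ 3 (mod 4), (-1/7867) = -1. Now have -(14685/7867).
Reduce the numerator: 14685 ≡ 6818 (mod 7867), so (14685/7867) = (6818/7867).
Factor out 2: 6818 = 2·3409. Since 7867 ≡ 3 (mod 8), (2/7867) = -1. Now have (3409/7867).
3409 ≡ 1 (mod 4), so quadratic reciprocity gives (3409/7867) = (7867/3409). Reduce: 7867 ≡ 1049 (mod 3409). Now have (1049/3409).
1049 ≡ 1 (mod 4), so quadratic reciprocity gives (1049/3409) = (3409/1049). Reduce: 3409 ≡ 262 (mod 1049). Now have (262/1049).
Factor out 2: 262 = 2·131. Since 1049 ≡ 1 (mod 8), (2/1049) = +1. Now have (131/1049).
1049 ≡ 1 (mod 4), so quadratic reciprocity gives (131/1049) = (1049/131). Reduce: 1049 ≡ 1 (mod 131). Now have (1/131).
(1/131) = 1. Collecting the sign factors: 1.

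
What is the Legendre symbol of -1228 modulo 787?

Pull out -1: (-1228 / 787) = (-1 / 787)·(1228 / 787). Since 787 ≡ 3 (mod 4), (-1 / 787) = -1. Now have -(1228 / 787).
Reduce the numerator: 1228 ≡ 441 (mod 787), so (1228 / 787) = (441 / 787).
441 ≡ 1 (mod 4), so quadratic reciprocity gives (441 / 787) = (787 / 441). Reduce: 787 ≡ 346 (mod 441). Now have -(346 / 441).
Factor out 2: 346 = 2·173. Since 441 ≡ 1 (mod 8), (2 / 441) = +1. Now have -(173 / 441).
173 ≡ 1 (mod 4), so quadratic reciprocity gives (173 / 441) = (441 / 173). Reduce: 441 ≡ 95 (mod 173). Now have -(95 / 173).
173 ≡ 1 (mod 4), so quadratic reciprocity gives (95 / 173) = (173 / 95). Reduce: 173 ≡ 78 (mod 95). Now have -(78 / 95).
Factor out 2: 78 = 2·39. Since 95 ≡ 7 (mod 8), (2 / 95) = +1. Now have -(39 / 95).
Both 39 ≡ 3 and 95 ≡ 3 (mod 4), so reciprocity gives (39 / 95) = -(95 / 39). Reduce: 95 ≡ 17 (mod 39). Now have (17 / 39).
17 ≡ 1 (mod 4), so quadratic reciprocity gives (17 / 39) = (39 / 17). Reduce: 39 ≡ 5 (mod 17). Now have (5 / 17).
5 ≡ 1 (mod 4), so quadratic reciprocity gives (5 / 17) = (17 / 5). Reduce: 17 ≡ 2 (mod 5). Now have (2 / 5).
Factor out 2: 2 = 2. Since 5 ≡ 5 (mod 8), (2 / 5) = -1. Now have -(1 / 5).
(1 / 5) = 1. Collecting the sign factors: -1.

-1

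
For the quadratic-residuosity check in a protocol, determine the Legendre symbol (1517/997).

1

(1517/997)
  = (520/997)    [1517 ≡ 520 mod 997]
  = -(65/997)    [997 ≡ 5 mod 8 ⇒ (2/997)^3 = -1]
  = -(997/65)    [QR: 65 ≡ 1 mod 4, sign kept]
  = -(22/65)    [997 ≡ 22 mod 65]
  = -(11/65)    [65 ≡ 1 mod 8 ⇒ (2/65) = +1]
  = -(65/11)    [QR: 65 ≡ 1 mod 4, sign kept]
  = -(10/11)    [65 ≡ 10 mod 11]
  = (5/11)    [11 ≡ 3 mod 8 ⇒ (2/11) = -1]
  = (11/5)    [QR: 5 ≡ 1 mod 4, sign kept]
  = (1/5)    [11 ≡ 1 mod 5]
  = 1    [(1/5) = 1]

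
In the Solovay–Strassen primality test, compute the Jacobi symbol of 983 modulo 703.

-1

Reduce the numerator: 983 ≡ 280 (mod 703), so (983|703) = (280|703).
Factor out 2: 280 = 2^3·35. Since 703 ≡ 7 (mod 8), (2|703) = +1, and (2|703)^3 = +1. Now have (35|703).
Both 35 ≡ 3 and 703 ≡ 3 (mod 4), so reciprocity gives (35|703) = -(703|35). Reduce: 703 ≡ 3 (mod 35). Now have -(3|35).
Both 3 ≡ 3 and 35 ≡ 3 (mod 4), so reciprocity gives (3|35) = -(35|3). Reduce: 35 ≡ 2 (mod 3). Now have (2|3).
Factor out 2: 2 = 2. Since 3 ≡ 3 (mod 8), (2|3) = -1. Now have -(1|3).
(1|3) = 1. Collecting the sign factors: -1.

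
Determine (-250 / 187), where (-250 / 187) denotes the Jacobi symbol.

-1

Reduce the numerator: -250 ≡ 124 (mod 187), so (-250 / 187) = (124 / 187).
Factor out 2: 124 = 2^2·31. Since 187 ≡ 3 (mod 8), (2 / 187) = -1, and (2 / 187)^2 = +1. Now have (31 / 187).
Both 31 ≡ 3 and 187 ≡ 3 (mod 4), so reciprocity gives (31 / 187) = -(187 / 31). Reduce: 187 ≡ 1 (mod 31). Now have -(1 / 31).
(1 / 31) = 1. Collecting the sign factors: -1.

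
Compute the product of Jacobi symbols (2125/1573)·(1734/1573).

1

By multiplicativity, (2125·1734/1573) = (2125/1573)·(1734/1573).
First factor (2125/1573):
Reduce the numerator: 2125 ≡ 552 (mod 1573), so (2125/1573) = (552/1573).
Factor out 2: 552 = 2^3·69. Since 1573 ≡ 5 (mod 8), (2/1573) = -1, and (2/1573)^3 = -1. Now have -(69/1573).
69 ≡ 1 (mod 4), so quadratic reciprocity gives (69/1573) = (1573/69). Reduce: 1573 ≡ 55 (mod 69). Now have -(55/69).
69 ≡ 1 (mod 4), so quadratic reciprocity gives (55/69) = (69/55). Reduce: 69 ≡ 14 (mod 55). Now have -(14/55).
Factor out 2: 14 = 2·7. Since 55 ≡ 7 (mod 8), (2/55) = +1. Now have -(7/55).
Both 7 ≡ 3 and 55 ≡ 3 (mod 4), so reciprocity gives (7/55) = -(55/7). Reduce: 55 ≡ 6 (mod 7). Now have (6/7).
Factor out 2: 6 = 2·3. Since 7 ≡ 7 (mod 8), (2/7) = +1. Now have (3/7).
Both 3 ≡ 3 and 7 ≡ 3 (mod 4), so reciprocity gives (3/7) = -(7/3). Reduce: 7 ≡ 1 (mod 3). Now have -(1/3).
(1/3) = 1. Collecting the sign factors: -1.
Second factor (1734/1573):
Reduce the numerator: 1734 ≡ 161 (mod 1573), so (1734/1573) = (161/1573).
161 ≡ 1 (mod 4), so quadratic reciprocity gives (161/1573) = (1573/161). Reduce: 1573 ≡ 124 (mod 161). Now have (124/161).
Factor out 2: 124 = 2^2·31. Since 161 ≡ 1 (mod 8), (2/161) = +1, and (2/161)^2 = +1. Now have (31/161).
161 ≡ 1 (mod 4), so quadratic reciprocity gives (31/161) = (161/31). Reduce: 161 ≡ 6 (mod 31). Now have (6/31).
Factor out 2: 6 = 2·3. Since 31 ≡ 7 (mod 8), (2/31) = +1. Now have (3/31).
Both 3 ≡ 3 and 31 ≡ 3 (mod 4), so reciprocity gives (3/31) = -(31/3). Reduce: 31 ≡ 1 (mod 3). Now have -(1/3).
(1/3) = 1. Collecting the sign factors: -1.
Product: (-1)·(-1) = 1.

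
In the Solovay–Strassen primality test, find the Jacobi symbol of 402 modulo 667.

-1

(402/667)
  = -(201/667)    [667 ≡ 3 mod 8 ⇒ (2/667) = -1]
  = -(667/201)    [QR: 201 ≡ 1 mod 4, sign kept]
  = -(64/201)    [667 ≡ 64 mod 201]
  = -(1/201)    [201 ≡ 1 mod 8 ⇒ (2/201)^6 = +1]
  = -1    [(1/201) = 1]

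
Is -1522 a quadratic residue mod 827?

yes

(-1522/827)
  = -(1522/827)    [827 ≡ 3 mod 4 ⇒ (-1/827) = -1]
  = -(695/827)    [1522 ≡ 695 mod 827]
  = (827/695)    [QR: both ≡ 3 mod 4, sign flips]
  = (132/695)    [827 ≡ 132 mod 695]
  = (33/695)    [695 ≡ 7 mod 8 ⇒ (2/695)^2 = +1]
  = (695/33)    [QR: 33 ≡ 1 mod 4, sign kept]
  = (2/33)    [695 ≡ 2 mod 33]
  = (1/33)    [33 ≡ 1 mod 8 ⇒ (2/33) = +1]
  = 1    [(1/33) = 1]
The Legendre symbol is 1, so x^2 ≡ -1522 (mod 827) has solution.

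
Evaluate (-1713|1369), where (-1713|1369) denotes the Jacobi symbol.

1

(-1713|1369)
  = (1025|1369)    [-1713 ≡ 1025 mod 1369]
  = (1369|1025)    [QR: 1025 ≡ 1 mod 4, sign kept]
  = (344|1025)    [1369 ≡ 344 mod 1025]
  = (43|1025)    [1025 ≡ 1 mod 8 ⇒ (2|1025)^3 = +1]
  = (1025|43)    [QR: 1025 ≡ 1 mod 4, sign kept]
  = (36|43)    [1025 ≡ 36 mod 43]
  = (9|43)    [43 ≡ 3 mod 8 ⇒ (2|43)^2 = +1]
  = (43|9)    [QR: 9 ≡ 1 mod 4, sign kept]
  = (7|9)    [43 ≡ 7 mod 9]
  = (9|7)    [QR: 9 ≡ 1 mod 4, sign kept]
  = (2|7)    [9 ≡ 2 mod 7]
  = (1|7)    [7 ≡ 7 mod 8 ⇒ (2|7) = +1]
  = 1    [(1|7) = 1]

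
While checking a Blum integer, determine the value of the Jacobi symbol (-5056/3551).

Pull out -1: (-5056/3551) = (-1/3551)·(5056/3551). Since 3551 ≡ 3 (mod 4), (-1/3551) = -1. Now have -(5056/3551).
Reduce the numerator: 5056 ≡ 1505 (mod 3551), so (5056/3551) = (1505/3551).
1505 ≡ 1 (mod 4), so quadratic reciprocity gives (1505/3551) = (3551/1505). Reduce: 3551 ≡ 541 (mod 1505). Now have -(541/1505).
541 ≡ 1 (mod 4), so quadratic reciprocity gives (541/1505) = (1505/541). Reduce: 1505 ≡ 423 (mod 541). Now have -(423/541).
541 ≡ 1 (mod 4), so quadratic reciprocity gives (423/541) = (541/423). Reduce: 541 ≡ 118 (mod 423). Now have -(118/423).
Factor out 2: 118 = 2·59. Since 423 ≡ 7 (mod 8), (2/423) = +1. Now have -(59/423).
Both 59 ≡ 3 and 423 ≡ 3 (mod 4), so reciprocity gives (59/423) = -(423/59). Reduce: 423 ≡ 10 (mod 59). Now have (10/59).
Factor out 2: 10 = 2·5. Since 59 ≡ 3 (mod 8), (2/59) = -1. Now have -(5/59).
5 ≡ 1 (mod 4), so quadratic reciprocity gives (5/59) = (59/5). Reduce: 59 ≡ 4 (mod 5). Now have -(4/5).
Factor out 2: 4 = 2^2. Since 5 ≡ 5 (mod 8), (2/5) = -1, and (2/5)^2 = +1. Now have -(1/5).
(1/5) = 1. Collecting the sign factors: -1.

-1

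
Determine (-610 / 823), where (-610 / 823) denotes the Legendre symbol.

Pull out -1: (-610 / 823) = (-1 / 823)·(610 / 823). Since 823 ≡ 3 (mod 4), (-1 / 823) = -1. Now have -(610 / 823).
Factor out 2: 610 = 2·305. Since 823 ≡ 7 (mod 8), (2 / 823) = +1. Now have -(305 / 823).
305 ≡ 1 (mod 4), so quadratic reciprocity gives (305 / 823) = (823 / 305). Reduce: 823 ≡ 213 (mod 305). Now have -(213 / 305).
213 ≡ 1 (mod 4), so quadratic reciprocity gives (213 / 305) = (305 / 213). Reduce: 305 ≡ 92 (mod 213). Now have -(92 / 213).
Factor out 2: 92 = 2^2·23. Since 213 ≡ 5 (mod 8), (2 / 213) = -1, and (2 / 213)^2 = +1. Now have -(23 / 213).
213 ≡ 1 (mod 4), so quadratic reciprocity gives (23 / 213) = (213 / 23). Reduce: 213 ≡ 6 (mod 23). Now have -(6 / 23).
Factor out 2: 6 = 2·3. Since 23 ≡ 7 (mod 8), (2 / 23) = +1. Now have -(3 / 23).
Both 3 ≡ 3 and 23 ≡ 3 (mod 4), so reciprocity gives (3 / 23) = -(23 / 3). Reduce: 23 ≡ 2 (mod 3). Now have (2 / 3).
Factor out 2: 2 = 2. Since 3 ≡ 3 (mod 8), (2 / 3) = -1. Now have -(1 / 3).
(1 / 3) = 1. Collecting the sign factors: -1.

-1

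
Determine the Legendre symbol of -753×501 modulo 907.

-1

By multiplicativity, (-753·501/907) = (-753/907)·(501/907).
First factor (-753/907):
(-753/907)
  = -(753/907)    [907 ≡ 3 mod 4 ⇒ (-1/907) = -1]
  = -(907/753)    [QR: 753 ≡ 1 mod 4, sign kept]
  = -(154/753)    [907 ≡ 154 mod 753]
  = -(77/753)    [753 ≡ 1 mod 8 ⇒ (2/753) = +1]
  = -(753/77)    [QR: 77 ≡ 1 mod 4, sign kept]
  = -(60/77)    [753 ≡ 60 mod 77]
  = -(15/77)    [77 ≡ 5 mod 8 ⇒ (2/77)^2 = +1]
  = -(77/15)    [QR: 77 ≡ 1 mod 4, sign kept]
  = -(2/15)    [77 ≡ 2 mod 15]
  = -(1/15)    [15 ≡ 7 mod 8 ⇒ (2/15) = +1]
  = -1    [(1/15) = 1]
Second factor (501/907):
(501/907)
  = (907/501)    [QR: 501 ≡ 1 mod 4, sign kept]
  = (406/501)    [907 ≡ 406 mod 501]
  = -(203/501)    [501 ≡ 5 mod 8 ⇒ (2/501) = -1]
  = -(501/203)    [QR: 501 ≡ 1 mod 4, sign kept]
  = -(95/203)    [501 ≡ 95 mod 203]
  = (203/95)    [QR: both ≡ 3 mod 4, sign flips]
  = (13/95)    [203 ≡ 13 mod 95]
  = (95/13)    [QR: 13 ≡ 1 mod 4, sign kept]
  = (4/13)    [95 ≡ 4 mod 13]
  = (1/13)    [13 ≡ 5 mod 8 ⇒ (2/13)^2 = +1]
  = 1    [(1/13) = 1]
Product: (-1)·(1) = -1.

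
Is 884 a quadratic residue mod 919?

yes

Factor out 2: 884 = 2^2·221. Since 919 ≡ 7 (mod 8), (2|919) = +1, and (2|919)^2 = +1. Now have (221|919).
221 ≡ 1 (mod 4), so quadratic reciprocity gives (221|919) = (919|221). Reduce: 919 ≡ 35 (mod 221). Now have (35|221).
221 ≡ 1 (mod 4), so quadratic reciprocity gives (35|221) = (221|35). Reduce: 221 ≡ 11 (mod 35). Now have (11|35).
Both 11 ≡ 3 and 35 ≡ 3 (mod 4), so reciprocity gives (11|35) = -(35|11). Reduce: 35 ≡ 2 (mod 11). Now have -(2|11).
Factor out 2: 2 = 2. Since 11 ≡ 3 (mod 8), (2|11) = -1. Now have (1|11).
(1|11) = 1. Collecting the sign factors: 1.
(884|919) = 1, and 919 is prime, so 884 is a quadratic residue mod 919.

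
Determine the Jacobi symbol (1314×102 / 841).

1

By multiplicativity, (1314·102 / 841) = (1314 / 841)·(102 / 841).
First factor (1314 / 841):
Reduce the numerator: 1314 ≡ 473 (mod 841), so (1314 / 841) = (473 / 841).
473 ≡ 1 (mod 4), so quadratic reciprocity gives (473 / 841) = (841 / 473). Reduce: 841 ≡ 368 (mod 473). Now have (368 / 473).
Factor out 2: 368 = 2^4·23. Since 473 ≡ 1 (mod 8), (2 / 473) = +1, and (2 / 473)^4 = +1. Now have (23 / 473).
473 ≡ 1 (mod 4), so quadratic reciprocity gives (23 / 473) = (473 / 23). Reduce: 473 ≡ 13 (mod 23). Now have (13 / 23).
13 ≡ 1 (mod 4), so quadratic reciprocity gives (13 / 23) = (23 / 13). Reduce: 23 ≡ 10 (mod 13). Now have (10 / 13).
Factor out 2: 10 = 2·5. Since 13 ≡ 5 (mod 8), (2 / 13) = -1. Now have -(5 / 13).
5 ≡ 1 (mod 4), so quadratic reciprocity gives (5 / 13) = (13 / 5). Reduce: 13 ≡ 3 (mod 5). Now have -(3 / 5).
5 ≡ 1 (mod 4), so quadratic reciprocity gives (3 / 5) = (5 / 3). Reduce: 5 ≡ 2 (mod 3). Now have -(2 / 3).
Factor out 2: 2 = 2. Since 3 ≡ 3 (mod 8), (2 / 3) = -1. Now have (1 / 3).
(1 / 3) = 1. Collecting the sign factors: 1.
Second factor (102 / 841):
Factor out 2: 102 = 2·51. Since 841 ≡ 1 (mod 8), (2 / 841) = +1. Now have (51 / 841).
841 ≡ 1 (mod 4), so quadratic reciprocity gives (51 / 841) = (841 / 51). Reduce: 841 ≡ 25 (mod 51). Now have (25 / 51).
25 ≡ 1 (mod 4), so quadratic reciprocity gives (25 / 51) = (51 / 25). Reduce: 51 ≡ 1 (mod 25). Now have (1 / 25).
(1 / 25) = 1. Collecting the sign factors: 1.
Product: (1)·(1) = 1.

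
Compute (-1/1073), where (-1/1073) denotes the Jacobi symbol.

1

(-1/1073)
  = (1072/1073)    [-1 ≡ 1072 mod 1073]
  = (67/1073)    [1073 ≡ 1 mod 8 ⇒ (2/1073)^4 = +1]
  = (1073/67)    [QR: 1073 ≡ 1 mod 4, sign kept]
  = (1/67)    [1073 ≡ 1 mod 67]
  = 1    [(1/67) = 1]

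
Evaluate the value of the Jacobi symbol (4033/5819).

4033 ≡ 1 (mod 4), so quadratic reciprocity gives (4033/5819) = (5819/4033). Reduce: 5819 ≡ 1786 (mod 4033). Now have (1786/4033).
Factor out 2: 1786 = 2·893. Since 4033 ≡ 1 (mod 8), (2/4033) = +1. Now have (893/4033).
893 ≡ 1 (mod 4), so quadratic reciprocity gives (893/4033) = (4033/893). Reduce: 4033 ≡ 461 (mod 893). Now have (461/893).
461 ≡ 1 (mod 4), so quadratic reciprocity gives (461/893) = (893/461). Reduce: 893 ≡ 432 (mod 461). Now have (432/461).
Factor out 2: 432 = 2^4·27. Since 461 ≡ 5 (mod 8), (2/461) = -1, and (2/461)^4 = +1. Now have (27/461).
461 ≡ 1 (mod 4), so quadratic reciprocity gives (27/461) = (461/27). Reduce: 461 ≡ 2 (mod 27). Now have (2/27).
Factor out 2: 2 = 2. Since 27 ≡ 3 (mod 8), (2/27) = -1. Now have -(1/27).
(1/27) = 1. Collecting the sign factors: -1.

-1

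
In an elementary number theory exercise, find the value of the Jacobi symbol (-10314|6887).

-1

Pull out -1: (-10314|6887) = (-1|6887)·(10314|6887). Since 6887 ≡ 3 (mod 4), (-1|6887) = -1. Now have -(10314|6887).
Reduce the numerator: 10314 ≡ 3427 (mod 6887), so (10314|6887) = (3427|6887).
Both 3427 ≡ 3 and 6887 ≡ 3 (mod 4), so reciprocity gives (3427|6887) = -(6887|3427). Reduce: 6887 ≡ 33 (mod 3427). Now have (33|3427).
33 ≡ 1 (mod 4), so quadratic reciprocity gives (33|3427) = (3427|33). Reduce: 3427 ≡ 28 (mod 33). Now have (28|33).
Factor out 2: 28 = 2^2·7. Since 33 ≡ 1 (mod 8), (2|33) = +1, and (2|33)^2 = +1. Now have (7|33).
33 ≡ 1 (mod 4), so quadratic reciprocity gives (7|33) = (33|7). Reduce: 33 ≡ 5 (mod 7). Now have (5|7).
5 ≡ 1 (mod 4), so quadratic reciprocity gives (5|7) = (7|5). Reduce: 7 ≡ 2 (mod 5). Now have (2|5).
Factor out 2: 2 = 2. Since 5 ≡ 5 (mod 8), (2|5) = -1. Now have -(1|5).
(1|5) = 1. Collecting the sign factors: -1.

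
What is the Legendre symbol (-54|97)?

(-54|97)
  = (54|97)    [97 ≡ 1 mod 4 ⇒ (-1|97) = +1]
  = (27|97)    [97 ≡ 1 mod 8 ⇒ (2|97) = +1]
  = (97|27)    [QR: 97 ≡ 1 mod 4, sign kept]
  = (16|27)    [97 ≡ 16 mod 27]
  = (1|27)    [27 ≡ 3 mod 8 ⇒ (2|27)^4 = +1]
  = 1    [(1|27) = 1]

1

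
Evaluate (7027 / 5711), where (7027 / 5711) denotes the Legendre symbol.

-1

(7027 / 5711)
  = (1316 / 5711)    [7027 ≡ 1316 mod 5711]
  = (329 / 5711)    [5711 ≡ 7 mod 8 ⇒ (2 / 5711)^2 = +1]
  = (5711 / 329)    [QR: 329 ≡ 1 mod 4, sign kept]
  = (118 / 329)    [5711 ≡ 118 mod 329]
  = (59 / 329)    [329 ≡ 1 mod 8 ⇒ (2 / 329) = +1]
  = (329 / 59)    [QR: 329 ≡ 1 mod 4, sign kept]
  = (34 / 59)    [329 ≡ 34 mod 59]
  = -(17 / 59)    [59 ≡ 3 mod 8 ⇒ (2 / 59) = -1]
  = -(59 / 17)    [QR: 17 ≡ 1 mod 4, sign kept]
  = -(8 / 17)    [59 ≡ 8 mod 17]
  = -(1 / 17)    [17 ≡ 1 mod 8 ⇒ (2 / 17)^3 = +1]
  = -1    [(1 / 17) = 1]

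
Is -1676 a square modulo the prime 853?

Reduce the numerator: -1676 ≡ 30 (mod 853), so (-1676/853) = (30/853).
Factor out 2: 30 = 2·15. Since 853 ≡ 5 (mod 8), (2/853) = -1. Now have -(15/853).
853 ≡ 1 (mod 4), so quadratic reciprocity gives (15/853) = (853/15). Reduce: 853 ≡ 13 (mod 15). Now have -(13/15).
13 ≡ 1 (mod 4), so quadratic reciprocity gives (13/15) = (15/13). Reduce: 15 ≡ 2 (mod 13). Now have -(2/13).
Factor out 2: 2 = 2. Since 13 ≡ 5 (mod 8), (2/13) = -1. Now have (1/13).
(1/13) = 1. Collecting the sign factors: 1.
The Legendre symbol is 1, so x^2 ≡ -1676 (mod 853) has solution.

yes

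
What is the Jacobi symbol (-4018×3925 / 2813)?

By multiplicativity, (-4018·3925 / 2813) = (-4018 / 2813)·(3925 / 2813).
First factor (-4018 / 2813):
Reduce the numerator: -4018 ≡ 1608 (mod 2813), so (-4018 / 2813) = (1608 / 2813).
Factor out 2: 1608 = 2^3·201. Since 2813 ≡ 5 (mod 8), (2 / 2813) = -1, and (2 / 2813)^3 = -1. Now have -(201 / 2813).
201 ≡ 1 (mod 4), so quadratic reciprocity gives (201 / 2813) = (2813 / 201). Reduce: 2813 ≡ 200 (mod 201). Now have -(200 / 201).
Factor out 2: 200 = 2^3·25. Since 201 ≡ 1 (mod 8), (2 / 201) = +1, and (2 / 201)^3 = +1. Now have -(25 / 201).
25 ≡ 1 (mod 4), so quadratic reciprocity gives (25 / 201) = (201 / 25). Reduce: 201 ≡ 1 (mod 25). Now have -(1 / 25).
(1 / 25) = 1. Collecting the sign factors: -1.
Second factor (3925 / 2813):
Reduce the numerator: 3925 ≡ 1112 (mod 2813), so (3925 / 2813) = (1112 / 2813).
Factor out 2: 1112 = 2^3·139. Since 2813 ≡ 5 (mod 8), (2 / 2813) = -1, and (2 / 2813)^3 = -1. Now have -(139 / 2813).
2813 ≡ 1 (mod 4), so quadratic reciprocity gives (139 / 2813) = (2813 / 139). Reduce: 2813 ≡ 33 (mod 139). Now have -(33 / 139).
33 ≡ 1 (mod 4), so quadratic reciprocity gives (33 / 139) = (139 / 33). Reduce: 139 ≡ 7 (mod 33). Now have -(7 / 33).
33 ≡ 1 (mod 4), so quadratic reciprocity gives (7 / 33) = (33 / 7). Reduce: 33 ≡ 5 (mod 7). Now have -(5 / 7).
5 ≡ 1 (mod 4), so quadratic reciprocity gives (5 / 7) = (7 / 5). Reduce: 7 ≡ 2 (mod 5). Now have -(2 / 5).
Factor out 2: 2 = 2. Since 5 ≡ 5 (mod 8), (2 / 5) = -1. Now have (1 / 5).
(1 / 5) = 1. Collecting the sign factors: 1.
Product: (-1)·(1) = -1.

-1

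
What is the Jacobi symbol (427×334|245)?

0

By multiplicativity, (427·334|245) = (427|245)·(334|245).
First factor (427|245):
(427|245)
  = (182|245)    [427 ≡ 182 mod 245]
  = -(91|245)    [245 ≡ 5 mod 8 ⇒ (2|245) = -1]
  = -(245|91)    [QR: 245 ≡ 1 mod 4, sign kept]
  = -(63|91)    [245 ≡ 63 mod 91]
  = (91|63)    [QR: both ≡ 3 mod 4, sign flips]
  = (28|63)    [91 ≡ 28 mod 63]
  = (7|63)    [63 ≡ 7 mod 8 ⇒ (2|63)^2 = +1]
  = -(63|7)    [QR: both ≡ 3 mod 4, sign flips]
  = -(0|7)    [63 ≡ 0 mod 7]
  = 0    [numerator 0, gcd > 1]
Second factor (334|245):
(334|245)
  = (89|245)    [334 ≡ 89 mod 245]
  = (245|89)    [QR: 89 ≡ 1 mod 4, sign kept]
  = (67|89)    [245 ≡ 67 mod 89]
  = (89|67)    [QR: 89 ≡ 1 mod 4, sign kept]
  = (22|67)    [89 ≡ 22 mod 67]
  = -(11|67)    [67 ≡ 3 mod 8 ⇒ (2|67) = -1]
  = (67|11)    [QR: both ≡ 3 mod 4, sign flips]
  = (1|11)    [67 ≡ 1 mod 11]
  = 1    [(1|11) = 1]
Product: (0)·(1) = 0.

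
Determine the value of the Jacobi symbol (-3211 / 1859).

0

Reduce the numerator: -3211 ≡ 507 (mod 1859), so (-3211 / 1859) = (507 / 1859).
Both 507 ≡ 3 and 1859 ≡ 3 (mod 4), so reciprocity gives (507 / 1859) = -(1859 / 507). Reduce: 1859 ≡ 338 (mod 507). Now have -(338 / 507).
Factor out 2: 338 = 2·169. Since 507 ≡ 3 (mod 8), (2 / 507) = -1. Now have (169 / 507).
169 ≡ 1 (mod 4), so quadratic reciprocity gives (169 / 507) = (507 / 169). Reduce: 507 ≡ 0 (mod 169). Now have (0 / 169).
The numerator is now 0 with denominator 169 > 1: the symbol is 0.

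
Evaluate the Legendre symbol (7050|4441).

(7050|4441)
  = (2609|4441)    [7050 ≡ 2609 mod 4441]
  = (4441|2609)    [QR: 2609 ≡ 1 mod 4, sign kept]
  = (1832|2609)    [4441 ≡ 1832 mod 2609]
  = (229|2609)    [2609 ≡ 1 mod 8 ⇒ (2|2609)^3 = +1]
  = (2609|229)    [QR: 229 ≡ 1 mod 4, sign kept]
  = (90|229)    [2609 ≡ 90 mod 229]
  = -(45|229)    [229 ≡ 5 mod 8 ⇒ (2|229) = -1]
  = -(229|45)    [QR: 45 ≡ 1 mod 4, sign kept]
  = -(4|45)    [229 ≡ 4 mod 45]
  = -(1|45)    [45 ≡ 5 mod 8 ⇒ (2|45)^2 = +1]
  = -1    [(1|45) = 1]

-1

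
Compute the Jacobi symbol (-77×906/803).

By multiplicativity, (-77·906/803) = (-77/803)·(906/803).
First factor (-77/803):
(-77/803)
  = -(77/803)    [803 ≡ 3 mod 4 ⇒ (-1/803) = -1]
  = -(803/77)    [QR: 77 ≡ 1 mod 4, sign kept]
  = -(33/77)    [803 ≡ 33 mod 77]
  = -(77/33)    [QR: 33 ≡ 1 mod 4, sign kept]
  = -(11/33)    [77 ≡ 11 mod 33]
  = -(33/11)    [QR: 33 ≡ 1 mod 4, sign kept]
  = -(0/11)    [33 ≡ 0 mod 11]
  = 0    [numerator 0, gcd > 1]
Second factor (906/803):
(906/803)
  = (103/803)    [906 ≡ 103 mod 803]
  = -(803/103)    [QR: both ≡ 3 mod 4, sign flips]
  = -(82/103)    [803 ≡ 82 mod 103]
  = -(41/103)    [103 ≡ 7 mod 8 ⇒ (2/103) = +1]
  = -(103/41)    [QR: 41 ≡ 1 mod 4, sign kept]
  = -(21/41)    [103 ≡ 21 mod 41]
  = -(41/21)    [QR: 21 ≡ 1 mod 4, sign kept]
  = -(20/21)    [41 ≡ 20 mod 21]
  = -(5/21)    [21 ≡ 5 mod 8 ⇒ (2/21)^2 = +1]
  = -(21/5)    [QR: 5 ≡ 1 mod 4, sign kept]
  = -(1/5)    [21 ≡ 1 mod 5]
  = -1    [(1/5) = 1]
Product: (0)·(-1) = 0.

0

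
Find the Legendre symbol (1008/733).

-1

(1008/733)
  = (275/733)    [1008 ≡ 275 mod 733]
  = (733/275)    [QR: 733 ≡ 1 mod 4, sign kept]
  = (183/275)    [733 ≡ 183 mod 275]
  = -(275/183)    [QR: both ≡ 3 mod 4, sign flips]
  = -(92/183)    [275 ≡ 92 mod 183]
  = -(23/183)    [183 ≡ 7 mod 8 ⇒ (2/183)^2 = +1]
  = (183/23)    [QR: both ≡ 3 mod 4, sign flips]
  = (22/23)    [183 ≡ 22 mod 23]
  = (11/23)    [23 ≡ 7 mod 8 ⇒ (2/23) = +1]
  = -(23/11)    [QR: both ≡ 3 mod 4, sign flips]
  = -(1/11)    [23 ≡ 1 mod 11]
  = -1    [(1/11) = 1]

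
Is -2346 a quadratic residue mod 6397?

(-2346/6397)
  = (4051/6397)    [-2346 ≡ 4051 mod 6397]
  = (6397/4051)    [QR: 6397 ≡ 1 mod 4, sign kept]
  = (2346/4051)    [6397 ≡ 2346 mod 4051]
  = -(1173/4051)    [4051 ≡ 3 mod 8 ⇒ (2/4051) = -1]
  = -(4051/1173)    [QR: 1173 ≡ 1 mod 4, sign kept]
  = -(532/1173)    [4051 ≡ 532 mod 1173]
  = -(133/1173)    [1173 ≡ 5 mod 8 ⇒ (2/1173)^2 = +1]
  = -(1173/133)    [QR: 133 ≡ 1 mod 4, sign kept]
  = -(109/133)    [1173 ≡ 109 mod 133]
  = -(133/109)    [QR: 109 ≡ 1 mod 4, sign kept]
  = -(24/109)    [133 ≡ 24 mod 109]
  = (3/109)    [109 ≡ 5 mod 8 ⇒ (2/109)^3 = -1]
  = (109/3)    [QR: 109 ≡ 1 mod 4, sign kept]
  = (1/3)    [109 ≡ 1 mod 3]
  = 1    [(1/3) = 1]
The Legendre symbol is 1, so x^2 ≡ -2346 (mod 6397) has solution.

yes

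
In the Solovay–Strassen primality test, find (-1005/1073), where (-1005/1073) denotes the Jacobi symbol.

(-1005/1073)
  = (1005/1073)    [1073 ≡ 1 mod 4 ⇒ (-1/1073) = +1]
  = (1073/1005)    [QR: 1005 ≡ 1 mod 4, sign kept]
  = (68/1005)    [1073 ≡ 68 mod 1005]
  = (17/1005)    [1005 ≡ 5 mod 8 ⇒ (2/1005)^2 = +1]
  = (1005/17)    [QR: 17 ≡ 1 mod 4, sign kept]
  = (2/17)    [1005 ≡ 2 mod 17]
  = (1/17)    [17 ≡ 1 mod 8 ⇒ (2/17) = +1]
  = 1    [(1/17) = 1]

1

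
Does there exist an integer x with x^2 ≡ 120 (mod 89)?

no

(120|89)
  = (31|89)    [120 ≡ 31 mod 89]
  = (89|31)    [QR: 89 ≡ 1 mod 4, sign kept]
  = (27|31)    [89 ≡ 27 mod 31]
  = -(31|27)    [QR: both ≡ 3 mod 4, sign flips]
  = -(4|27)    [31 ≡ 4 mod 27]
  = -(1|27)    [27 ≡ 3 mod 8 ⇒ (2|27)^2 = +1]
  = -1    [(1|27) = 1]
The Legendre symbol is -1, so x^2 ≡ 120 (mod 89) has no solution.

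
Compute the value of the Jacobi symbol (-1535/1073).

Reduce the numerator: -1535 ≡ 611 (mod 1073), so (-1535/1073) = (611/1073).
1073 ≡ 1 (mod 4), so quadratic reciprocity gives (611/1073) = (1073/611). Reduce: 1073 ≡ 462 (mod 611). Now have (462/611).
Factor out 2: 462 = 2·231. Since 611 ≡ 3 (mod 8), (2/611) = -1. Now have -(231/611).
Both 231 ≡ 3 and 611 ≡ 3 (mod 4), so reciprocity gives (231/611) = -(611/231). Reduce: 611 ≡ 149 (mod 231). Now have (149/231).
149 ≡ 1 (mod 4), so quadratic reciprocity gives (149/231) = (231/149). Reduce: 231 ≡ 82 (mod 149). Now have (82/149).
Factor out 2: 82 = 2·41. Since 149 ≡ 5 (mod 8), (2/149) = -1. Now have -(41/149).
41 ≡ 1 (mod 4), so quadratic reciprocity gives (41/149) = (149/41). Reduce: 149 ≡ 26 (mod 41). Now have -(26/41).
Factor out 2: 26 = 2·13. Since 41 ≡ 1 (mod 8), (2/41) = +1. Now have -(13/41).
13 ≡ 1 (mod 4), so quadratic reciprocity gives (13/41) = (41/13). Reduce: 41 ≡ 2 (mod 13). Now have -(2/13).
Factor out 2: 2 = 2. Since 13 ≡ 5 (mod 8), (2/13) = -1. Now have (1/13).
(1/13) = 1. Collecting the sign factors: 1.

1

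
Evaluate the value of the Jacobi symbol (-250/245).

Reduce the numerator: -250 ≡ 240 (mod 245), so (-250/245) = (240/245).
Factor out 2: 240 = 2^4·15. Since 245 ≡ 5 (mod 8), (2/245) = -1, and (2/245)^4 = +1. Now have (15/245).
245 ≡ 1 (mod 4), so quadratic reciprocity gives (15/245) = (245/15). Reduce: 245 ≡ 5 (mod 15). Now have (5/15).
5 ≡ 1 (mod 4), so quadratic reciprocity gives (5/15) = (15/5). Reduce: 15 ≡ 0 (mod 5). Now have (0/5).
The numerator is now 0 with denominator 5 > 1: the symbol is 0.

0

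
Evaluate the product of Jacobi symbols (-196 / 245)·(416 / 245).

0

By multiplicativity, (-196·416 / 245) = (-196 / 245)·(416 / 245).
First factor (-196 / 245):
(-196 / 245)
  = (49 / 245)    [-196 ≡ 49 mod 245]
  = (245 / 49)    [QR: 49 ≡ 1 mod 4, sign kept]
  = (0 / 49)    [245 ≡ 0 mod 49]
  = 0    [numerator 0, gcd > 1]
Second factor (416 / 245):
(416 / 245)
  = (171 / 245)    [416 ≡ 171 mod 245]
  = (245 / 171)    [QR: 245 ≡ 1 mod 4, sign kept]
  = (74 / 171)    [245 ≡ 74 mod 171]
  = -(37 / 171)    [171 ≡ 3 mod 8 ⇒ (2 / 171) = -1]
  = -(171 / 37)    [QR: 37 ≡ 1 mod 4, sign kept]
  = -(23 / 37)    [171 ≡ 23 mod 37]
  = -(37 / 23)    [QR: 37 ≡ 1 mod 4, sign kept]
  = -(14 / 23)    [37 ≡ 14 mod 23]
  = -(7 / 23)    [23 ≡ 7 mod 8 ⇒ (2 / 23) = +1]
  = (23 / 7)    [QR: both ≡ 3 mod 4, sign flips]
  = (2 / 7)    [23 ≡ 2 mod 7]
  = (1 / 7)    [7 ≡ 7 mod 8 ⇒ (2 / 7) = +1]
  = 1    [(1 / 7) = 1]
Product: (0)·(1) = 0.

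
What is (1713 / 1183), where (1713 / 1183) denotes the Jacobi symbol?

(1713 / 1183)
  = (530 / 1183)    [1713 ≡ 530 mod 1183]
  = (265 / 1183)    [1183 ≡ 7 mod 8 ⇒ (2 / 1183) = +1]
  = (1183 / 265)    [QR: 265 ≡ 1 mod 4, sign kept]
  = (123 / 265)    [1183 ≡ 123 mod 265]
  = (265 / 123)    [QR: 265 ≡ 1 mod 4, sign kept]
  = (19 / 123)    [265 ≡ 19 mod 123]
  = -(123 / 19)    [QR: both ≡ 3 mod 4, sign flips]
  = -(9 / 19)    [123 ≡ 9 mod 19]
  = -(19 / 9)    [QR: 9 ≡ 1 mod 4, sign kept]
  = -(1 / 9)    [19 ≡ 1 mod 9]
  = -1    [(1 / 9) = 1]

-1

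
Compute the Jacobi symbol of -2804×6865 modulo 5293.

1

By multiplicativity, (-2804·6865/5293) = (-2804/5293)·(6865/5293).
First factor (-2804/5293):
Pull out -1: (-2804/5293) = (-1/5293)·(2804/5293). Since 5293 ≡ 1 (mod 4), (-1/5293) = +1. Now have (2804/5293).
Factor out 2: 2804 = 2^2·701. Since 5293 ≡ 5 (mod 8), (2/5293) = -1, and (2/5293)^2 = +1. Now have (701/5293).
701 ≡ 1 (mod 4), so quadratic reciprocity gives (701/5293) = (5293/701). Reduce: 5293 ≡ 386 (mod 701). Now have (386/701).
Factor out 2: 386 = 2·193. Since 701 ≡ 5 (mod 8), (2/701) = -1. Now have -(193/701).
193 ≡ 1 (mod 4), so quadratic reciprocity gives (193/701) = (701/193). Reduce: 701 ≡ 122 (mod 193). Now have -(122/193).
Factor out 2: 122 = 2·61. Since 193 ≡ 1 (mod 8), (2/193) = +1. Now have -(61/193).
61 ≡ 1 (mod 4), so quadratic reciprocity gives (61/193) = (193/61). Reduce: 193 ≡ 10 (mod 61). Now have -(10/61).
Factor out 2: 10 = 2·5. Since 61 ≡ 5 (mod 8), (2/61) = -1. Now have (5/61).
5 ≡ 1 (mod 4), so quadratic reciprocity gives (5/61) = (61/5). Reduce: 61 ≡ 1 (mod 5). Now have (1/5).
(1/5) = 1. Collecting the sign factors: 1.
Second factor (6865/5293):
Reduce the numerator: 6865 ≡ 1572 (mod 5293), so (6865/5293) = (1572/5293).
Factor out 2: 1572 = 2^2·393. Since 5293 ≡ 5 (mod 8), (2/5293) = -1, and (2/5293)^2 = +1. Now have (393/5293).
393 ≡ 1 (mod 4), so quadratic reciprocity gives (393/5293) = (5293/393). Reduce: 5293 ≡ 184 (mod 393). Now have (184/393).
Factor out 2: 184 = 2^3·23. Since 393 ≡ 1 (mod 8), (2/393) = +1, and (2/393)^3 = +1. Now have (23/393).
393 ≡ 1 (mod 4), so quadratic reciprocity gives (23/393) = (393/23). Reduce: 393 ≡ 2 (mod 23). Now have (2/23).
Factor out 2: 2 = 2. Since 23 ≡ 7 (mod 8), (2/23) = +1. Now have (1/23).
(1/23) = 1. Collecting the sign factors: 1.
Product: (1)·(1) = 1.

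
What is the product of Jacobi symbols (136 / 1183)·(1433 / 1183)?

By multiplicativity, (136·1433 / 1183) = (136 / 1183)·(1433 / 1183).
First factor (136 / 1183):
(136 / 1183)
  = (17 / 1183)    [1183 ≡ 7 mod 8 ⇒ (2 / 1183)^3 = +1]
  = (1183 / 17)    [QR: 17 ≡ 1 mod 4, sign kept]
  = (10 / 17)    [1183 ≡ 10 mod 17]
  = (5 / 17)    [17 ≡ 1 mod 8 ⇒ (2 / 17) = +1]
  = (17 / 5)    [QR: 5 ≡ 1 mod 4, sign kept]
  = (2 / 5)    [17 ≡ 2 mod 5]
  = -(1 / 5)    [5 ≡ 5 mod 8 ⇒ (2 / 5) = -1]
  = -1    [(1 / 5) = 1]
Second factor (1433 / 1183):
(1433 / 1183)
  = (250 / 1183)    [1433 ≡ 250 mod 1183]
  = (125 / 1183)    [1183 ≡ 7 mod 8 ⇒ (2 / 1183) = +1]
  = (1183 / 125)    [QR: 125 ≡ 1 mod 4, sign kept]
  = (58 / 125)    [1183 ≡ 58 mod 125]
  = -(29 / 125)    [125 ≡ 5 mod 8 ⇒ (2 / 125) = -1]
  = -(125 / 29)    [QR: 29 ≡ 1 mod 4, sign kept]
  = -(9 / 29)    [125 ≡ 9 mod 29]
  = -(29 / 9)    [QR: 9 ≡ 1 mod 4, sign kept]
  = -(2 / 9)    [29 ≡ 2 mod 9]
  = -(1 / 9)    [9 ≡ 1 mod 8 ⇒ (2 / 9) = +1]
  = -1    [(1 / 9) = 1]
Product: (-1)·(-1) = 1.

1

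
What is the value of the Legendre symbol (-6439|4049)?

1

Pull out -1: (-6439|4049) = (-1|4049)·(6439|4049). Since 4049 ≡ 1 (mod 4), (-1|4049) = +1. Now have (6439|4049).
Reduce the numerator: 6439 ≡ 2390 (mod 4049), so (6439|4049) = (2390|4049).
Factor out 2: 2390 = 2·1195. Since 4049 ≡ 1 (mod 8), (2|4049) = +1. Now have (1195|4049).
4049 ≡ 1 (mod 4), so quadratic reciprocity gives (1195|4049) = (4049|1195). Reduce: 4049 ≡ 464 (mod 1195). Now have (464|1195).
Factor out 2: 464 = 2^4·29. Since 1195 ≡ 3 (mod 8), (2|1195) = -1, and (2|1195)^4 = +1. Now have (29|1195).
29 ≡ 1 (mod 4), so quadratic reciprocity gives (29|1195) = (1195|29). Reduce: 1195 ≡ 6 (mod 29). Now have (6|29).
Factor out 2: 6 = 2·3. Since 29 ≡ 5 (mod 8), (2|29) = -1. Now have -(3|29).
29 ≡ 1 (mod 4), so quadratic reciprocity gives (3|29) = (29|3). Reduce: 29 ≡ 2 (mod 3). Now have -(2|3).
Factor out 2: 2 = 2. Since 3 ≡ 3 (mod 8), (2|3) = -1. Now have (1|3).
(1|3) = 1. Collecting the sign factors: 1.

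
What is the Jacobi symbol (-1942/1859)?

Reduce the numerator: -1942 ≡ 1776 (mod 1859), so (-1942/1859) = (1776/1859).
Factor out 2: 1776 = 2^4·111. Since 1859 ≡ 3 (mod 8), (2/1859) = -1, and (2/1859)^4 = +1. Now have (111/1859).
Both 111 ≡ 3 and 1859 ≡ 3 (mod 4), so reciprocity gives (111/1859) = -(1859/111). Reduce: 1859 ≡ 83 (mod 111). Now have -(83/111).
Both 83 ≡ 3 and 111 ≡ 3 (mod 4), so reciprocity gives (83/111) = -(111/83). Reduce: 111 ≡ 28 (mod 83). Now have (28/83).
Factor out 2: 28 = 2^2·7. Since 83 ≡ 3 (mod 8), (2/83) = -1, and (2/83)^2 = +1. Now have (7/83).
Both 7 ≡ 3 and 83 ≡ 3 (mod 4), so reciprocity gives (7/83) = -(83/7). Reduce: 83 ≡ 6 (mod 7). Now have -(6/7).
Factor out 2: 6 = 2·3. Since 7 ≡ 7 (mod 8), (2/7) = +1. Now have -(3/7).
Both 3 ≡ 3 and 7 ≡ 3 (mod 4), so reciprocity gives (3/7) = -(7/3). Reduce: 7 ≡ 1 (mod 3). Now have (1/3).
(1/3) = 1. Collecting the sign factors: 1.

1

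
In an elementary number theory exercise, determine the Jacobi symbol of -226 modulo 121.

1

(-226|121)
  = (226|121)    [121 ≡ 1 mod 4 ⇒ (-1|121) = +1]
  = (105|121)    [226 ≡ 105 mod 121]
  = (121|105)    [QR: 105 ≡ 1 mod 4, sign kept]
  = (16|105)    [121 ≡ 16 mod 105]
  = (1|105)    [105 ≡ 1 mod 8 ⇒ (2|105)^4 = +1]
  = 1    [(1|105) = 1]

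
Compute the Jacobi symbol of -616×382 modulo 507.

By multiplicativity, (-616·382 / 507) = (-616 / 507)·(382 / 507).
First factor (-616 / 507):
Pull out -1: (-616 / 507) = (-1 / 507)·(616 / 507). Since 507 ≡ 3 (mod 4), (-1 / 507) = -1. Now have -(616 / 507).
Reduce the numerator: 616 ≡ 109 (mod 507), so (616 / 507) = (109 / 507).
109 ≡ 1 (mod 4), so quadratic reciprocity gives (109 / 507) = (507 / 109). Reduce: 507 ≡ 71 (mod 109). Now have -(71 / 109).
109 ≡ 1 (mod 4), so quadratic reciprocity gives (71 / 109) = (109 / 71). Reduce: 109 ≡ 38 (mod 71). Now have -(38 / 71).
Factor out 2: 38 = 2·19. Since 71 ≡ 7 (mod 8), (2 / 71) = +1. Now have -(19 / 71).
Both 19 ≡ 3 and 71 ≡ 3 (mod 4), so reciprocity gives (19 / 71) = -(71 / 19). Reduce: 71 ≡ 14 (mod 19). Now have (14 / 19).
Factor out 2: 14 = 2·7. Since 19 ≡ 3 (mod 8), (2 / 19) = -1. Now have -(7 / 19).
Both 7 ≡ 3 and 19 ≡ 3 (mod 4), so reciprocity gives (7 / 19) = -(19 / 7). Reduce: 19 ≡ 5 (mod 7). Now have (5 / 7).
5 ≡ 1 (mod 4), so quadratic reciprocity gives (5 / 7) = (7 / 5). Reduce: 7 ≡ 2 (mod 5). Now have (2 / 5).
Factor out 2: 2 = 2. Since 5 ≡ 5 (mod 8), (2 / 5) = -1. Now have -(1 / 5).
(1 / 5) = 1. Collecting the sign factors: -1.
Second factor (382 / 507):
Factor out 2: 382 = 2·191. Since 507 ≡ 3 (mod 8), (2 / 507) = -1. Now have -(191 / 507).
Both 191 ≡ 3 and 507 ≡ 3 (mod 4), so reciprocity gives (191 / 507) = -(507 / 191). Reduce: 507 ≡ 125 (mod 191). Now have (125 / 191).
125 ≡ 1 (mod 4), so quadratic reciprocity gives (125 / 191) = (191 / 125). Reduce: 191 ≡ 66 (mod 125). Now have (66 / 125).
Factor out 2: 66 = 2·33. Since 125 ≡ 5 (mod 8), (2 / 125) = -1. Now have -(33 / 125).
33 ≡ 1 (mod 4), so quadratic reciprocity gives (33 / 125) = (125 / 33). Reduce: 125 ≡ 26 (mod 33). Now have -(26 / 33).
Factor out 2: 26 = 2·13. Since 33 ≡ 1 (mod 8), (2 / 33) = +1. Now have -(13 / 33).
13 ≡ 1 (mod 4), so quadratic reciprocity gives (13 / 33) = (33 / 13). Reduce: 33 ≡ 7 (mod 13). Now have -(7 / 13).
13 ≡ 1 (mod 4), so quadratic reciprocity gives (7 / 13) = (13 / 7). Reduce: 13 ≡ 6 (mod 7). Now have -(6 / 7).
Factor out 2: 6 = 2·3. Since 7 ≡ 7 (mod 8), (2 / 7) = +1. Now have -(3 / 7).
Both 3 ≡ 3 and 7 ≡ 3 (mod 4), so reciprocity gives (3 / 7) = -(7 / 3). Reduce: 7 ≡ 1 (mod 3). Now have (1 / 3).
(1 / 3) = 1. Collecting the sign factors: 1.
Product: (-1)·(1) = -1.

-1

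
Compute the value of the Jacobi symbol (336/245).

0

Reduce the numerator: 336 ≡ 91 (mod 245), so (336/245) = (91/245).
245 ≡ 1 (mod 4), so quadratic reciprocity gives (91/245) = (245/91). Reduce: 245 ≡ 63 (mod 91). Now have (63/91).
Both 63 ≡ 3 and 91 ≡ 3 (mod 4), so reciprocity gives (63/91) = -(91/63). Reduce: 91 ≡ 28 (mod 63). Now have -(28/63).
Factor out 2: 28 = 2^2·7. Since 63 ≡ 7 (mod 8), (2/63) = +1, and (2/63)^2 = +1. Now have -(7/63).
Both 7 ≡ 3 and 63 ≡ 3 (mod 4), so reciprocity gives (7/63) = -(63/7). Reduce: 63 ≡ 0 (mod 7). Now have (0/7).
The numerator is now 0 with denominator 7 > 1: the symbol is 0.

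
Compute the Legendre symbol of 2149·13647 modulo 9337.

-1

By multiplicativity, (2149·13647|9337) = (2149|9337)·(13647|9337).
First factor (2149|9337):
(2149|9337)
  = (9337|2149)    [QR: 2149 ≡ 1 mod 4, sign kept]
  = (741|2149)    [9337 ≡ 741 mod 2149]
  = (2149|741)    [QR: 741 ≡ 1 mod 4, sign kept]
  = (667|741)    [2149 ≡ 667 mod 741]
  = (741|667)    [QR: 741 ≡ 1 mod 4, sign kept]
  = (74|667)    [741 ≡ 74 mod 667]
  = -(37|667)    [667 ≡ 3 mod 8 ⇒ (2|667) = -1]
  = -(667|37)    [QR: 37 ≡ 1 mod 4, sign kept]
  = -(1|37)    [667 ≡ 1 mod 37]
  = -1    [(1|37) = 1]
Second factor (13647|9337):
(13647|9337)
  = (4310|9337)    [13647 ≡ 4310 mod 9337]
  = (2155|9337)    [9337 ≡ 1 mod 8 ⇒ (2|9337) = +1]
  = (9337|2155)    [QR: 9337 ≡ 1 mod 4, sign kept]
  = (717|2155)    [9337 ≡ 717 mod 2155]
  = (2155|717)    [QR: 717 ≡ 1 mod 4, sign kept]
  = (4|717)    [2155 ≡ 4 mod 717]
  = (1|717)    [717 ≡ 5 mod 8 ⇒ (2|717)^2 = +1]
  = 1    [(1|717) = 1]
Product: (-1)·(1) = -1.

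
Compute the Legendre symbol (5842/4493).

Reduce the numerator: 5842 ≡ 1349 (mod 4493), so (5842/4493) = (1349/4493).
1349 ≡ 1 (mod 4), so quadratic reciprocity gives (1349/4493) = (4493/1349). Reduce: 4493 ≡ 446 (mod 1349). Now have (446/1349).
Factor out 2: 446 = 2·223. Since 1349 ≡ 5 (mod 8), (2/1349) = -1. Now have -(223/1349).
1349 ≡ 1 (mod 4), so quadratic reciprocity gives (223/1349) = (1349/223). Reduce: 1349 ≡ 11 (mod 223). Now have -(11/223).
Both 11 ≡ 3 and 223 ≡ 3 (mod 4), so reciprocity gives (11/223) = -(223/11). Reduce: 223 ≡ 3 (mod 11). Now have (3/11).
Both 3 ≡ 3 and 11 ≡ 3 (mod 4), so reciprocity gives (3/11) = -(11/3). Reduce: 11 ≡ 2 (mod 3). Now have -(2/3).
Factor out 2: 2 = 2. Since 3 ≡ 3 (mod 8), (2/3) = -1. Now have (1/3).
(1/3) = 1. Collecting the sign factors: 1.

1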